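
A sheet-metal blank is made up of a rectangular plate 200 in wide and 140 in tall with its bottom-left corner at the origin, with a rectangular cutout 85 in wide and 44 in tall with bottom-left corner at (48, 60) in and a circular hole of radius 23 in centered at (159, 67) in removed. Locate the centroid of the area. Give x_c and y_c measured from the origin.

plate: A = 200 × 140 = 28000.00, centroid at (100.00, 70.00).
hole 1: A = −(85 × 44) = -3740.00, centroid at (90.50, 82.00).
hole 2: A = −π·23² = -1661.90, centroid at (159.00, 67.00).
ΣA = 22598.10 in², ΣAx_c = 2197287.50 in³, ΣAy_c = 1541972.53 in³.
x_c = 2197287.50/22598.10 = 97.23 in; y_c = 1541972.53/22598.10 = 68.23 in.

x_c = 97.23 in, y_c = 68.23 in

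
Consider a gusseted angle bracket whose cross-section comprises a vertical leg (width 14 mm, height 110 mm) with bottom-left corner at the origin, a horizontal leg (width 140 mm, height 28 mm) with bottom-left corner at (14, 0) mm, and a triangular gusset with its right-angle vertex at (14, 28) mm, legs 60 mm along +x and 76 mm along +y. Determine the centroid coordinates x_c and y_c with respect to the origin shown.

x_c = 53.95 mm, y_c = 33.74 mm

vertical leg: A = 14 × 110 = 1540.00, centroid at (7.00, 55.00).
horizontal leg: A = 140 × 28 = 3920.00, centroid at (84.00, 14.00).
gusset: A = ½·60·76 = 2280.00, centroid at (34.00, 53.33).
ΣA = 7740.00 mm², ΣAx_c = 417580.00 mm³, ΣAy_c = 261180.00 mm³.
x_c = 417580.00/7740.00 = 53.95 mm; y_c = 261180.00/7740.00 = 33.74 mm.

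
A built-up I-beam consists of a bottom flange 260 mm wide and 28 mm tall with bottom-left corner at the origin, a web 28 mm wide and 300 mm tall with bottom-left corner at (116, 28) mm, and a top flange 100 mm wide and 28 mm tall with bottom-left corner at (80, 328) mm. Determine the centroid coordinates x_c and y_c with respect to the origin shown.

bottom flange: A = 260 × 28 = 7280.00, centroid at (130.00, 14.00).
web: A = 28 × 300 = 8400.00, centroid at (130.00, 178.00).
top flange: A = 100 × 28 = 2800.00, centroid at (130.00, 342.00).
ΣA = 18480.00 mm², ΣAx_c = 2402400.00 mm³, ΣAy_c = 2554720.00 mm³.
x_c = 2402400.00/18480.00 = 130.00 mm; y_c = 2554720.00/18480.00 = 138.24 mm.

x_c = 130.00 mm, y_c = 138.24 mm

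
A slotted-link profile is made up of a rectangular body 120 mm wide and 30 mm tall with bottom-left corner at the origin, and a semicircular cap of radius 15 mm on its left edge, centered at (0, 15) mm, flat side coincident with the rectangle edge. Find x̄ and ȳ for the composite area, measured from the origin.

rectangular body: A = 120 × 30 = 3600.00, centroid at (60.00, 15.00).
semicircular end: A = ½π·15² = 353.43, centroid at (-6.37, 15.00).
ΣA = 3953.43 mm², ΣAx̄ = 213750.00 mm³, ΣAȳ = 59301.44 mm³.
x̄ = 213750.00/3953.43 = 54.07 mm; ȳ = 59301.44/3953.43 = 15.00 mm.

x̄ = 54.07 mm, ȳ = 15.00 mm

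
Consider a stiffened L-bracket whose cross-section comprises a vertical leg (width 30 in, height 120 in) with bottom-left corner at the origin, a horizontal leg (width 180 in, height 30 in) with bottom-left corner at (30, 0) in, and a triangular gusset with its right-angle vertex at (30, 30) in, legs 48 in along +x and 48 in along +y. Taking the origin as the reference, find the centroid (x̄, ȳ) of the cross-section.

vertical leg: A = 30 × 120 = 3600.00, centroid at (15.00, 60.00).
horizontal leg: A = 180 × 30 = 5400.00, centroid at (120.00, 15.00).
gusset: A = ½·48·48 = 1152.00, centroid at (46.00, 46.00).
ΣA = 10152.00 in², ΣAx̄ = 754992.00 in³, ΣAȳ = 349992.00 in³.
x̄ = 754992.00/10152.00 = 74.37 in; ȳ = 349992.00/10152.00 = 34.48 in.

x̄ = 74.37 in, ȳ = 34.48 in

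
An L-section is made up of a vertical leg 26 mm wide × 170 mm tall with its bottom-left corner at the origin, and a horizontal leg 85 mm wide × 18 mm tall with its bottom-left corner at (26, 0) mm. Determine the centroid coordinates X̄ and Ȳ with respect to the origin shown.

X̄ = 27.27 mm, Ȳ = 65.46 mm

vertical leg: A = 26 × 170 = 4420.00, centroid at (13.00, 85.00).
horizontal leg: A = 85 × 18 = 1530.00, centroid at (68.50, 9.00).
ΣA = 5950.00 mm²
ΣAX̄ = (4420.00)(13.00) + (1530.00)(68.50) = 162265.00 mm³
ΣAȲ = (4420.00)(85.00) + (1530.00)(9.00) = 389470.00 mm³
X̄ = 162265.00 / 5950.00 = 27.27 mm
Ȳ = 389470.00 / 5950.00 = 65.46 mm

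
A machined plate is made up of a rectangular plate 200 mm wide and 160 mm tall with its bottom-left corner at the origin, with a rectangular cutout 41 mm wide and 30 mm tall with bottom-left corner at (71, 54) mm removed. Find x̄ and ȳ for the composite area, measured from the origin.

x̄ = 100.34 mm, ȳ = 80.44 mm

plate: A = 200 × 160 = 32000.00, centroid at (100.00, 80.00).
hole: A = −(41 × 30) = -1230.00, centroid at (91.50, 69.00).
ΣA = 30770.00 mm², ΣAx̄ = 3087455.00 mm³, ΣAȳ = 2475130.00 mm³.
x̄ = 3087455.00/30770.00 = 100.34 mm; ȳ = 2475130.00/30770.00 = 80.44 mm.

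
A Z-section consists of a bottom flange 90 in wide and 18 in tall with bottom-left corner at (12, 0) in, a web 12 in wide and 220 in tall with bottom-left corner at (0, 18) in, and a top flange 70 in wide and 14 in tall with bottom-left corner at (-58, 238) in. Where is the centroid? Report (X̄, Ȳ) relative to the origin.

Part | A | x̄ᵢ | ȳᵢ | A·x̄ᵢ | A·ȳᵢ
bottom flange | 1620.00 | 57.00 | 9.00 | 92340.00 | 14580.00
web | 2640.00 | 6.00 | 128.00 | 15840.00 | 337920.00
top flange | 980.00 | -23.00 | 245.00 | -22540.00 | 240100.00
Σ | 5240.00 |  |  | 85640.00 | 592600.00
X̄ = 85640.00 / 5240.00 = 16.34 in
Ȳ = 592600.00 / 5240.00 = 113.09 in

X̄ = 16.34 in, Ȳ = 113.09 in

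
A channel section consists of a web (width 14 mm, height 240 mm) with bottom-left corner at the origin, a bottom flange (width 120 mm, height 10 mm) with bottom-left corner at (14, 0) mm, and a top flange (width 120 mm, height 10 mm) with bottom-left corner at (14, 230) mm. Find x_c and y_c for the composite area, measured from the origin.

Part | A | x̄ᵢ | ȳᵢ | A·x̄ᵢ | A·ȳᵢ
web | 3360.00 | 7.00 | 120.00 | 23520.00 | 403200.00
bottom flange | 1200.00 | 74.00 | 5.00 | 88800.00 | 6000.00
top flange | 1200.00 | 74.00 | 235.00 | 88800.00 | 282000.00
Σ | 5760.00 |  |  | 201120.00 | 691200.00
x_c = 201120.00 / 5760.00 = 34.92 mm
y_c = 691200.00 / 5760.00 = 120.00 mm

x_c = 34.92 mm, y_c = 120.00 mm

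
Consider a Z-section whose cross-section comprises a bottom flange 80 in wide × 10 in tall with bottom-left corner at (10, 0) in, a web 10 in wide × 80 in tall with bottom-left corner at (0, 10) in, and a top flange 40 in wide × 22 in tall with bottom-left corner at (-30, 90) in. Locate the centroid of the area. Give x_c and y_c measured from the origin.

bottom flange: A = 80 × 10 = 800.00, centroid at (50.00, 5.00).
web: A = 10 × 80 = 800.00, centroid at (5.00, 50.00).
top flange: A = 40 × 22 = 880.00, centroid at (-10.00, 101.00).
ΣA = 2480.00 in²
ΣAx_c = (800.00)(50.00) + (800.00)(5.00) + (880.00)(-10.00) = 35200.00 in³
ΣAy_c = (800.00)(5.00) + (800.00)(50.00) + (880.00)(101.00) = 132880.00 in³
x_c = 35200.00 / 2480.00 = 14.19 in
y_c = 132880.00 / 2480.00 = 53.58 in

x_c = 14.19 in, y_c = 53.58 in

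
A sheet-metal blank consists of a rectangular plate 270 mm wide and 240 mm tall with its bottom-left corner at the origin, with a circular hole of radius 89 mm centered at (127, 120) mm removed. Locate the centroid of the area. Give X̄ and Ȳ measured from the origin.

plate: A = 270 × 240 = 64800.00, centroid at (135.00, 120.00).
hole: A = −π·89² = -24884.56, centroid at (127.00, 120.00).
ΣA = 39915.44 mm²
ΣAX̄ = (64800.00)(135.00) + (-24884.56)(127.00) = 5587661.46 mm³
ΣAȲ = (64800.00)(120.00) + (-24884.56)(120.00) = 4789853.35 mm³
X̄ = 5587661.46 / 39915.44 = 139.99 mm
Ȳ = 4789853.35 / 39915.44 = 120.00 mm

X̄ = 139.99 mm, Ȳ = 120.00 mm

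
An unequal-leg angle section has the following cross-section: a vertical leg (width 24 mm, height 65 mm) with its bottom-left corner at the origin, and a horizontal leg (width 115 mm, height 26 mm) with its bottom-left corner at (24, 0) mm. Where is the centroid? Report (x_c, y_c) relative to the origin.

vertical leg: A = 24 × 65 = 1560.00, centroid at (12.00, 32.50).
horizontal leg: A = 115 × 26 = 2990.00, centroid at (81.50, 13.00).
ΣA = 4550.00 mm², ΣAx_c = 262405.00 mm³, ΣAy_c = 89570.00 mm³.
x_c = 262405.00/4550.00 = 57.67 mm; y_c = 89570.00/4550.00 = 19.69 mm.

x_c = 57.67 mm, y_c = 19.69 mm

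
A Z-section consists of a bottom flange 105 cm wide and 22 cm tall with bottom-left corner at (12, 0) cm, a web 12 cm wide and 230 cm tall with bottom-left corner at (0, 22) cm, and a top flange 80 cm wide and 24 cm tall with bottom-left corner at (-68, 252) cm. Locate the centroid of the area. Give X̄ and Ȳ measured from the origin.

X̄ = 15.99 cm, Ȳ = 130.24 cm

bottom flange: A = 105 × 22 = 2310.00, centroid at (64.50, 11.00).
web: A = 12 × 230 = 2760.00, centroid at (6.00, 137.00).
top flange: A = 80 × 24 = 1920.00, centroid at (-28.00, 264.00).
ΣA = 6990.00 cm², ΣAX̄ = 111795.00 cm³, ΣAȲ = 910410.00 cm³.
X̄ = 111795.00/6990.00 = 15.99 cm; Ȳ = 910410.00/6990.00 = 130.24 cm.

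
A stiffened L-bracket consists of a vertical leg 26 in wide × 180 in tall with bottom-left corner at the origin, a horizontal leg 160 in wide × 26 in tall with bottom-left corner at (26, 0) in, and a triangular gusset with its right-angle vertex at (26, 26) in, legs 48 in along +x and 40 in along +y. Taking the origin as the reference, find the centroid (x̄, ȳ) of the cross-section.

x̄ = 55.32 in, ȳ = 52.35 in

Part | A | x̄ᵢ | ȳᵢ | A·x̄ᵢ | A·ȳᵢ
vertical leg | 4680.00 | 13.00 | 90.00 | 60840.00 | 421200.00
horizontal leg | 4160.00 | 106.00 | 13.00 | 440960.00 | 54080.00
gusset | 960.00 | 42.00 | 39.33 | 40320.00 | 37760.00
Σ | 9800.00 |  |  | 542120.00 | 513040.00
x̄ = 542120.00 / 9800.00 = 55.32 in
ȳ = 513040.00 / 9800.00 = 52.35 in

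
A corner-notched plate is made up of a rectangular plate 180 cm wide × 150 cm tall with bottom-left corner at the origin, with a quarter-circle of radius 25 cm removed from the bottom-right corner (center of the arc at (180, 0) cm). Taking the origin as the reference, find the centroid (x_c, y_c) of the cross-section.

x_c = 88.53 cm, y_c = 76.19 cm

plate: A = 180 × 150 = 27000.00, centroid at (90.00, 75.00).
removed quarter-circle: A = −¼π·25² = -490.87, centroid at (169.39, 10.61).
ΣA = 26509.13 cm²
ΣAx_c = (27000.00)(90.00) + (-490.87)(169.39) = 2346851.04 cm³
ΣAy_c = (27000.00)(75.00) + (-490.87)(10.61) = 2019791.67 cm³
x_c = 2346851.04 / 26509.13 = 88.53 cm
y_c = 2019791.67 / 26509.13 = 76.19 cm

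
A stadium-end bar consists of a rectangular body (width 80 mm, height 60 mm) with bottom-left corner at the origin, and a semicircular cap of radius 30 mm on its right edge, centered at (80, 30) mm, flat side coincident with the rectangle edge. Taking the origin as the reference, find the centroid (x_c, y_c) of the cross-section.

rectangular body: A = 80 × 60 = 4800.00, centroid at (40.00, 30.00).
semicircular end: A = ½π·30² = 1413.72, centroid at (92.73, 30.00).
ΣA = 6213.72 mm², ΣAx_c = 323097.34 mm³, ΣAy_c = 186411.50 mm³.
x_c = 323097.34/6213.72 = 52.00 mm; y_c = 186411.50/6213.72 = 30.00 mm.

x_c = 52.00 mm, y_c = 30.00 mm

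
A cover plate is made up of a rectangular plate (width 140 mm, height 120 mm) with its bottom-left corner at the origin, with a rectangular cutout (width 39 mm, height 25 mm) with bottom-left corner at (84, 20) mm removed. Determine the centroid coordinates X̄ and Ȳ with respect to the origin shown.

Part | A | x̄ᵢ | ȳᵢ | A·x̄ᵢ | A·ȳᵢ
plate | 16800.00 | 70.00 | 60.00 | 1176000.00 | 1008000.00
hole | -975.00 | 103.50 | 32.50 | -100912.50 | -31687.50
Σ | 15825.00 |  |  | 1075087.50 | 976312.50
X̄ = 1075087.50 / 15825.00 = 67.94 mm
Ȳ = 976312.50 / 15825.00 = 61.69 mm

X̄ = 67.94 mm, Ȳ = 61.69 mm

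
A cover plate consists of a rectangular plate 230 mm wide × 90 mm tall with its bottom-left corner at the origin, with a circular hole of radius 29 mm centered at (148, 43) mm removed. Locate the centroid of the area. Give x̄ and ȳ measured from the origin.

x̄ = 110.17 mm, ȳ = 45.29 mm

Part | A | x̄ᵢ | ȳᵢ | A·x̄ᵢ | A·ȳᵢ
plate | 20700.00 | 115.00 | 45.00 | 2380500.00 | 931500.00
hole | -2642.08 | 148.00 | 43.00 | -391027.75 | -113609.42
Σ | 18057.92 |  |  | 1989472.25 | 817890.58
x̄ = 1989472.25 / 18057.92 = 110.17 mm
ȳ = 817890.58 / 18057.92 = 45.29 mm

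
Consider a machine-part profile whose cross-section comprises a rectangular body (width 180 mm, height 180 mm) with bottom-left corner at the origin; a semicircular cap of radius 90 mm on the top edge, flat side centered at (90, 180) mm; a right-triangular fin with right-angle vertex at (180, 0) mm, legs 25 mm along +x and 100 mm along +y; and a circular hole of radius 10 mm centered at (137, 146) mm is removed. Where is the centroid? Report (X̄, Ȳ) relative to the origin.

rectangular body: A = 180 × 180 = 32400.00, centroid at (90.00, 90.00).
semicircular top: A = ½π·90² = 12723.45, centroid at (90.00, 218.20).
triangular fin: A = ½·25·100 = 1250.00, centroid at (188.33, 33.33).
hole: A = −π·10² = -314.16, centroid at (137.00, 146.00).
ΣA = 46059.29 mm²
ΣAX̄ = (32400.00)(90.00) + (12723.45)(90.00) + (1250.00)(188.33) + (-314.16)(137.00) = 4253487.37 mm³
ΣAȲ = (32400.00)(90.00) + (12723.45)(218.20) + (1250.00)(33.33) + (-314.16)(146.00) = 5688020.46 mm³
X̄ = 4253487.37 / 46059.29 = 92.35 mm
Ȳ = 5688020.46 / 46059.29 = 123.49 mm

X̄ = 92.35 mm, Ȳ = 123.49 mm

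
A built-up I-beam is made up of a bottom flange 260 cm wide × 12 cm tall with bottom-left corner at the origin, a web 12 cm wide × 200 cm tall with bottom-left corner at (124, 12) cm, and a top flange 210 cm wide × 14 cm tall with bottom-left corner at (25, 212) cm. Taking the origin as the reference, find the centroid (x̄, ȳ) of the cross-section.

x̄ = 130.00 cm, ȳ = 110.09 cm

bottom flange: A = 260 × 12 = 3120.00, centroid at (130.00, 6.00).
web: A = 12 × 200 = 2400.00, centroid at (130.00, 112.00).
top flange: A = 210 × 14 = 2940.00, centroid at (130.00, 219.00).
ΣA = 8460.00 cm², ΣAx̄ = 1099800.00 cm³, ΣAȳ = 931380.00 cm³.
x̄ = 1099800.00/8460.00 = 130.00 cm; ȳ = 931380.00/8460.00 = 110.09 cm.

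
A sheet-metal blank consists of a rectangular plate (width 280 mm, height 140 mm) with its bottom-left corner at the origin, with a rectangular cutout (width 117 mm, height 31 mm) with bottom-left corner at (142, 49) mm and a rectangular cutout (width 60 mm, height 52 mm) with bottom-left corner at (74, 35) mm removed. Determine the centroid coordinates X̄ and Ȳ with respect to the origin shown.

X̄ = 136.70 mm, Ȳ = 71.48 mm

Part | A | x̄ᵢ | ȳᵢ | A·x̄ᵢ | A·ȳᵢ
plate | 39200.00 | 140.00 | 70.00 | 5488000.00 | 2744000.00
hole 1 | -3627.00 | 200.50 | 64.50 | -727213.50 | -233941.50
hole 2 | -3120.00 | 104.00 | 61.00 | -324480.00 | -190320.00
Σ | 32453.00 |  |  | 4436306.50 | 2319738.50
X̄ = 4436306.50 / 32453.00 = 136.70 mm
Ȳ = 2319738.50 / 32453.00 = 71.48 mm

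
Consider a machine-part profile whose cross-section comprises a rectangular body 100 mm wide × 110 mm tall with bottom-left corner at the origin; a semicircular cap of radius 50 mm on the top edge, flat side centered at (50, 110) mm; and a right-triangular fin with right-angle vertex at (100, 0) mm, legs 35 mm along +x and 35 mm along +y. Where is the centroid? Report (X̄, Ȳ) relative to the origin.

X̄ = 52.43 mm, Ȳ = 72.55 mm

rectangular body: A = 100 × 110 = 11000.00, centroid at (50.00, 55.00).
semicircular top: A = ½π·50² = 3926.99, centroid at (50.00, 131.22).
triangular fin: A = ½·35·35 = 612.50, centroid at (111.67, 11.67).
ΣA = 15539.49 mm²
ΣAX̄ = (11000.00)(50.00) + (3926.99)(50.00) + (612.50)(111.67) = 814745.37 mm³
ΣAȲ = (11000.00)(55.00) + (3926.99)(131.22) + (612.50)(11.67) = 1127448.16 mm³
X̄ = 814745.37 / 15539.49 = 52.43 mm
Ȳ = 1127448.16 / 15539.49 = 72.55 mm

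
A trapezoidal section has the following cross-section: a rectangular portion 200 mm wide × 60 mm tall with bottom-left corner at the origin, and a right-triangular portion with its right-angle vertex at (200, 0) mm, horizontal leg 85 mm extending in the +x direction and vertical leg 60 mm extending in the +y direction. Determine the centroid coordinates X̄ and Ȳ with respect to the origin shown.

X̄ = 122.49 mm, Ȳ = 28.25 mm

rectangular portion: A = 200 × 60 = 12000.00, centroid at (100.00, 30.00).
triangular portion: A = ½·85·60 = 2550.00, centroid at (228.33, 20.00).
ΣA = 14550.00 mm²
ΣAX̄ = (12000.00)(100.00) + (2550.00)(228.33) = 1782250.00 mm³
ΣAȲ = (12000.00)(30.00) + (2550.00)(20.00) = 411000.00 mm³
X̄ = 1782250.00 / 14550.00 = 122.49 mm
Ȳ = 411000.00 / 14550.00 = 28.25 mm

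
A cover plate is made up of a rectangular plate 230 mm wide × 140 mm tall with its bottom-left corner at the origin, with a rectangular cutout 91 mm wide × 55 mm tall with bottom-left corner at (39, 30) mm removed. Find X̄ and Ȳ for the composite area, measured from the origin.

X̄ = 120.61 mm, Ȳ = 72.30 mm

plate: A = 230 × 140 = 32200.00, centroid at (115.00, 70.00).
hole: A = −(91 × 55) = -5005.00, centroid at (84.50, 57.50).
ΣA = 27195.00 mm²
ΣAX̄ = (32200.00)(115.00) + (-5005.00)(84.50) = 3280077.50 mm³
ΣAȲ = (32200.00)(70.00) + (-5005.00)(57.50) = 1966212.50 mm³
X̄ = 3280077.50 / 27195.00 = 120.61 mm
Ȳ = 1966212.50 / 27195.00 = 72.30 mm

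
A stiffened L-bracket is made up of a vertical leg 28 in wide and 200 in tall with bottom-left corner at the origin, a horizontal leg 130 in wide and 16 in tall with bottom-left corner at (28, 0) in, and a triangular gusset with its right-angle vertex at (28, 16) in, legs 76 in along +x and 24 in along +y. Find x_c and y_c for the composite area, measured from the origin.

vertical leg: A = 28 × 200 = 5600.00, centroid at (14.00, 100.00).
horizontal leg: A = 130 × 16 = 2080.00, centroid at (93.00, 8.00).
gusset: A = ½·76·24 = 912.00, centroid at (53.33, 24.00).
ΣA = 8592.00 in², ΣAx_c = 320480.00 in³, ΣAy_c = 598528.00 in³.
x_c = 320480.00/8592.00 = 37.30 in; y_c = 598528.00/8592.00 = 69.66 in.

x_c = 37.30 in, y_c = 69.66 in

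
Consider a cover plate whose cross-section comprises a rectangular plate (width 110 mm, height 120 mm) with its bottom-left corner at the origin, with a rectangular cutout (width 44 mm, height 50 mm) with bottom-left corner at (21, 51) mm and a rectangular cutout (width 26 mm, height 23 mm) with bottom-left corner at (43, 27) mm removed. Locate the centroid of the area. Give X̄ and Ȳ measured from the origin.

Part | A | x̄ᵢ | ȳᵢ | A·x̄ᵢ | A·ȳᵢ
plate | 13200.00 | 55.00 | 60.00 | 726000.00 | 792000.00
hole 1 | -2200.00 | 43.00 | 76.00 | -94600.00 | -167200.00
hole 2 | -598.00 | 56.00 | 38.50 | -33488.00 | -23023.00
Σ | 10402.00 |  |  | 597912.00 | 601777.00
X̄ = 597912.00 / 10402.00 = 57.48 mm
Ȳ = 601777.00 / 10402.00 = 57.85 mm

X̄ = 57.48 mm, Ȳ = 57.85 mm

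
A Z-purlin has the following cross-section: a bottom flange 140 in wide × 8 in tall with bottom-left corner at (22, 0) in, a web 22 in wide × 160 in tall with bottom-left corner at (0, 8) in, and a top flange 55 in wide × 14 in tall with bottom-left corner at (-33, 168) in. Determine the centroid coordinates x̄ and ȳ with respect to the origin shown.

x̄ = 25.42 in, ȳ = 82.99 in

bottom flange: A = 140 × 8 = 1120.00, centroid at (92.00, 4.00).
web: A = 22 × 160 = 3520.00, centroid at (11.00, 88.00).
top flange: A = 55 × 14 = 770.00, centroid at (-5.50, 175.00).
ΣA = 5410.00 in², ΣAx̄ = 137525.00 in³, ΣAȳ = 448990.00 in³.
x̄ = 137525.00/5410.00 = 25.42 in; ȳ = 448990.00/5410.00 = 82.99 in.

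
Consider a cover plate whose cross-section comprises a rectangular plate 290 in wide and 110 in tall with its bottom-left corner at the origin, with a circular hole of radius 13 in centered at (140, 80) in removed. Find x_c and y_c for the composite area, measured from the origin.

x_c = 145.08 in, y_c = 54.58 in

Part | A | x̄ᵢ | ȳᵢ | A·x̄ᵢ | A·ȳᵢ
plate | 31900.00 | 145.00 | 55.00 | 4625500.00 | 1754500.00
hole | -530.93 | 140.00 | 80.00 | -74330.08 | -42474.33
Σ | 31369.07 |  |  | 4551169.92 | 1712025.67
x_c = 4551169.92 / 31369.07 = 145.08 in
y_c = 1712025.67 / 31369.07 = 54.58 in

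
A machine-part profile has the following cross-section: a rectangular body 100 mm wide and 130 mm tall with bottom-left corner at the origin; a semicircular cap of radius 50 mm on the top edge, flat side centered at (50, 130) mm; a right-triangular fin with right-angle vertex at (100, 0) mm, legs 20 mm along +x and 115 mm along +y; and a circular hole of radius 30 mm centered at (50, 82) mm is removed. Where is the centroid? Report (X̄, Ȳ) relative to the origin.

rectangular body: A = 100 × 130 = 13000.00, centroid at (50.00, 65.00).
semicircular top: A = ½π·50² = 3926.99, centroid at (50.00, 151.22).
triangular fin: A = ½·20·115 = 1150.00, centroid at (106.67, 38.33).
hole: A = −π·30² = -2827.43, centroid at (50.00, 82.00).
ΣA = 15249.56 mm², ΣAX̄ = 827644.54 mm³, ΣAȲ = 1251075.94 mm³.
X̄ = 827644.54/15249.56 = 54.27 mm; Ȳ = 1251075.94/15249.56 = 82.04 mm.

X̄ = 54.27 mm, Ȳ = 82.04 mm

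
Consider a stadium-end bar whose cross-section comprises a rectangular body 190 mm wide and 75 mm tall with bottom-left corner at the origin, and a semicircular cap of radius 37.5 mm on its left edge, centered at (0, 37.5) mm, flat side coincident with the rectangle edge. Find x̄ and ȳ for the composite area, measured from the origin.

x̄ = 80.11 mm, ȳ = 37.50 mm

rectangular body: A = 190 × 75 = 14250.00, centroid at (95.00, 37.50).
semicircular end: A = ½π·37.5² = 2208.93, centroid at (-15.92, 37.50).
ΣA = 16458.93 mm²
ΣAx̄ = (14250.00)(95.00) + (2208.93)(-15.92) = 1318593.75 mm³
ΣAȳ = (14250.00)(37.50) + (2208.93)(37.50) = 617209.96 mm³
x̄ = 1318593.75 / 16458.93 = 80.11 mm
ȳ = 617209.96 / 16458.93 = 37.50 mm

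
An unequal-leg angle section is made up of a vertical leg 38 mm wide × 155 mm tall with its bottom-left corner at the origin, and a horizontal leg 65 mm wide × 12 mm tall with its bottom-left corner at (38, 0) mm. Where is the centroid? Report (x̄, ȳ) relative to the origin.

x̄ = 25.02 mm, ȳ = 69.14 mm

vertical leg: A = 38 × 155 = 5890.00, centroid at (19.00, 77.50).
horizontal leg: A = 65 × 12 = 780.00, centroid at (70.50, 6.00).
ΣA = 6670.00 mm², ΣAx̄ = 166900.00 mm³, ΣAȳ = 461155.00 mm³.
x̄ = 166900.00/6670.00 = 25.02 mm; ȳ = 461155.00/6670.00 = 69.14 mm.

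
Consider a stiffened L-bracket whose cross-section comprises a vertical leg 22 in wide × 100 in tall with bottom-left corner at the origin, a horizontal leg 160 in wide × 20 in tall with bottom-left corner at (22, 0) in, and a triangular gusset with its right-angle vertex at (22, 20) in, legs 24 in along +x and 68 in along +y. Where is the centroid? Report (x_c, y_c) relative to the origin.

vertical leg: A = 22 × 100 = 2200.00, centroid at (11.00, 50.00).
horizontal leg: A = 160 × 20 = 3200.00, centroid at (102.00, 10.00).
gusset: A = ½·24·68 = 816.00, centroid at (30.00, 42.67).
ΣA = 6216.00 in²
ΣAx_c = (2200.00)(11.00) + (3200.00)(102.00) + (816.00)(30.00) = 375080.00 in³
ΣAy_c = (2200.00)(50.00) + (3200.00)(10.00) + (816.00)(42.67) = 176816.00 in³
x_c = 375080.00 / 6216.00 = 60.34 in
y_c = 176816.00 / 6216.00 = 28.45 in

x_c = 60.34 in, y_c = 28.45 in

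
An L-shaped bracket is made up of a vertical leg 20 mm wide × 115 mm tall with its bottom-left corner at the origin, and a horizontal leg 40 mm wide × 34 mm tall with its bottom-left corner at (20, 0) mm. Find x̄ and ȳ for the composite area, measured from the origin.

vertical leg: A = 20 × 115 = 2300.00, centroid at (10.00, 57.50).
horizontal leg: A = 40 × 34 = 1360.00, centroid at (40.00, 17.00).
ΣA = 3660.00 mm², ΣAx̄ = 77400.00 mm³, ΣAȳ = 155370.00 mm³.
x̄ = 77400.00/3660.00 = 21.15 mm; ȳ = 155370.00/3660.00 = 42.45 mm.

x̄ = 21.15 mm, ȳ = 42.45 mm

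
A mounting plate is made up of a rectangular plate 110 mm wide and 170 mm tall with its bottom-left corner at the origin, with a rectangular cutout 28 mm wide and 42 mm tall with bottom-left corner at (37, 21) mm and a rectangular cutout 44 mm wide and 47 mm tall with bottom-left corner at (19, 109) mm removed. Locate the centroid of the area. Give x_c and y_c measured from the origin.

plate: A = 110 × 170 = 18700.00, centroid at (55.00, 85.00).
hole 1: A = −(28 × 42) = -1176.00, centroid at (51.00, 42.00).
hole 2: A = −(44 × 47) = -2068.00, centroid at (41.00, 132.50).
ΣA = 15456.00 mm², ΣAx_c = 883736.00 mm³, ΣAy_c = 1266098.00 mm³.
x_c = 883736.00/15456.00 = 57.18 mm; y_c = 1266098.00/15456.00 = 81.92 mm.

x_c = 57.18 mm, y_c = 81.92 mm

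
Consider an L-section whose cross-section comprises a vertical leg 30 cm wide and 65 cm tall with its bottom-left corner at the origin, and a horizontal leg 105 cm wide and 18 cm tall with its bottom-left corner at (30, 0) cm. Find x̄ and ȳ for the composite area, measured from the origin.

vertical leg: A = 30 × 65 = 1950.00, centroid at (15.00, 32.50).
horizontal leg: A = 105 × 18 = 1890.00, centroid at (82.50, 9.00).
ΣA = 3840.00 cm²
ΣAx̄ = (1950.00)(15.00) + (1890.00)(82.50) = 185175.00 cm³
ΣAȳ = (1950.00)(32.50) + (1890.00)(9.00) = 80385.00 cm³
x̄ = 185175.00 / 3840.00 = 48.22 cm
ȳ = 80385.00 / 3840.00 = 20.93 cm

x̄ = 48.22 cm, ȳ = 20.93 cm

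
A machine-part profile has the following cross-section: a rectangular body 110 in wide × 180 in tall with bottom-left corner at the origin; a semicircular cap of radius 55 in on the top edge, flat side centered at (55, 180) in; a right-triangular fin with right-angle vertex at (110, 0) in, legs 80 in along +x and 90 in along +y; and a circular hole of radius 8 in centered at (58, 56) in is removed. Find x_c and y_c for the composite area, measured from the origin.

x_c = 65.50 in, y_c = 101.79 in

Part | A | x̄ᵢ | ȳᵢ | A·x̄ᵢ | A·ȳᵢ
rectangular body | 19800.00 | 55.00 | 90.00 | 1089000.00 | 1782000.00
semicircular top | 4751.66 | 55.00 | 203.34 | 261341.24 | 966215.27
triangular fin | 3600.00 | 136.67 | 30.00 | 492000.00 | 108000.00
hole | -201.06 | 58.00 | 56.00 | -11661.59 | -11259.47
Σ | 27950.60 |  |  | 1830679.65 | 2844955.80
x_c = 1830679.65 / 27950.60 = 65.50 in
y_c = 2844955.80 / 27950.60 = 101.79 in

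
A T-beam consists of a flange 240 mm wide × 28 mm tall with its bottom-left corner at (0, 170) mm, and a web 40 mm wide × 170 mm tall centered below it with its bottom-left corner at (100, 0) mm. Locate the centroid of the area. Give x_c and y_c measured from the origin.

x_c = 120.00 mm, y_c = 134.21 mm

web: A = 40 × 170 = 6800.00, centroid at (120.00, 85.00).
flange: A = 240 × 28 = 6720.00, centroid at (120.00, 184.00).
ΣA = 13520.00 mm², ΣAx_c = 1622400.00 mm³, ΣAy_c = 1814480.00 mm³.
x_c = 1622400.00/13520.00 = 120.00 mm; y_c = 1814480.00/13520.00 = 134.21 mm.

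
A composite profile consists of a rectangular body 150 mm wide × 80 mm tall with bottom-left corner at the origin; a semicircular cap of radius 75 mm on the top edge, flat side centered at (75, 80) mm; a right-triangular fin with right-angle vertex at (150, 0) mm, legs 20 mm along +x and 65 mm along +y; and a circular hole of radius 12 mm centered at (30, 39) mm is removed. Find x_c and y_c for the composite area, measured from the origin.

rectangular body: A = 150 × 80 = 12000.00, centroid at (75.00, 40.00).
semicircular top: A = ½π·75² = 8835.73, centroid at (75.00, 111.83).
triangular fin: A = ½·20·65 = 650.00, centroid at (156.67, 21.67).
hole: A = −π·12² = -452.39, centroid at (30.00, 39.00).
ΣA = 21033.34 mm², ΣAx_c = 1650941.35 mm³, ΣAy_c = 1464548.50 mm³.
x_c = 1650941.35/21033.34 = 78.49 mm; y_c = 1464548.50/21033.34 = 69.63 mm.

x_c = 78.49 mm, y_c = 69.63 mm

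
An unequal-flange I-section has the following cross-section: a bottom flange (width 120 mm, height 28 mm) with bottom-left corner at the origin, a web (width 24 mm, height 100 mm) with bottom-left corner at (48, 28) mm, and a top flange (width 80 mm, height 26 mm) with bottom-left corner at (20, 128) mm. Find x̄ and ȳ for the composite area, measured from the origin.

x̄ = 60.00 mm, ȳ = 67.29 mm

bottom flange: A = 120 × 28 = 3360.00, centroid at (60.00, 14.00).
web: A = 24 × 100 = 2400.00, centroid at (60.00, 78.00).
top flange: A = 80 × 26 = 2080.00, centroid at (60.00, 141.00).
ΣA = 7840.00 mm²
ΣAx̄ = (3360.00)(60.00) + (2400.00)(60.00) + (2080.00)(60.00) = 470400.00 mm³
ΣAȳ = (3360.00)(14.00) + (2400.00)(78.00) + (2080.00)(141.00) = 527520.00 mm³
x̄ = 470400.00 / 7840.00 = 60.00 mm
ȳ = 527520.00 / 7840.00 = 67.29 mm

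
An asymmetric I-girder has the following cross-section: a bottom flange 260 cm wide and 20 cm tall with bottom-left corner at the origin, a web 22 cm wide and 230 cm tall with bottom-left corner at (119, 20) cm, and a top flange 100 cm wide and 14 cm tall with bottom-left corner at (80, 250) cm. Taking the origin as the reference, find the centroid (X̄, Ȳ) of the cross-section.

X̄ = 130.00 cm, Ȳ = 93.90 cm

bottom flange: A = 260 × 20 = 5200.00, centroid at (130.00, 10.00).
web: A = 22 × 230 = 5060.00, centroid at (130.00, 135.00).
top flange: A = 100 × 14 = 1400.00, centroid at (130.00, 257.00).
ΣA = 11660.00 cm²
ΣAX̄ = (5200.00)(130.00) + (5060.00)(130.00) + (1400.00)(130.00) = 1515800.00 cm³
ΣAȲ = (5200.00)(10.00) + (5060.00)(135.00) + (1400.00)(257.00) = 1094900.00 cm³
X̄ = 1515800.00 / 11660.00 = 130.00 cm
Ȳ = 1094900.00 / 11660.00 = 93.90 cm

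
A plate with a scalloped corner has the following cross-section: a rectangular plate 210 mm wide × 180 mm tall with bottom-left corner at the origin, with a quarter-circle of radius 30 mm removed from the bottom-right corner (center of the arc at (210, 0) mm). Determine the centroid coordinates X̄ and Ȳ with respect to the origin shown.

X̄ = 103.24 mm, Ȳ = 91.47 mm

plate: A = 210 × 180 = 37800.00, centroid at (105.00, 90.00).
removed quarter-circle: A = −¼π·30² = -706.86, centroid at (197.27, 12.73).
ΣA = 37093.14 mm², ΣAX̄ = 3829559.75 mm³, ΣAȲ = 3393000.00 mm³.
X̄ = 3829559.75/37093.14 = 103.24 mm; Ȳ = 3393000.00/37093.14 = 91.47 mm.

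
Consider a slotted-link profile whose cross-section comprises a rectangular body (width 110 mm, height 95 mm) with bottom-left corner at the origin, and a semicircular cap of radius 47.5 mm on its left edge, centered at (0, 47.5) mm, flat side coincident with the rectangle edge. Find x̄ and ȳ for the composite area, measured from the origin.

x̄ = 35.97 mm, ȳ = 47.50 mm

Part | A | x̄ᵢ | ȳᵢ | A·x̄ᵢ | A·ȳᵢ
rectangular body | 10450.00 | 55.00 | 47.50 | 574750.00 | 496375.00
semicircular end | 3544.11 | -20.16 | 47.50 | -71447.92 | 168345.19
Σ | 13994.11 |  |  | 503302.08 | 664720.19
x̄ = 503302.08 / 13994.11 = 35.97 mm
ȳ = 664720.19 / 13994.11 = 47.50 mm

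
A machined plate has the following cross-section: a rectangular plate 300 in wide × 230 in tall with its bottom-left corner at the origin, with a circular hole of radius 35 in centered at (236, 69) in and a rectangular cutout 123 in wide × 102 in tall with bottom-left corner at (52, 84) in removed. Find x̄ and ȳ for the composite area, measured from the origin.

Part | A | x̄ᵢ | ȳᵢ | A·x̄ᵢ | A·ȳᵢ
plate | 69000.00 | 150.00 | 115.00 | 10350000.00 | 7935000.00
hole 1 | -3848.45 | 236.00 | 69.00 | -908234.44 | -265543.12
hole 2 | -12546.00 | 113.50 | 135.00 | -1423971.00 | -1693710.00
Σ | 52605.55 |  |  | 8017794.56 | 5975746.88
x̄ = 8017794.56 / 52605.55 = 152.41 in
ȳ = 5975746.88 / 52605.55 = 113.60 in

x̄ = 152.41 in, ȳ = 113.60 in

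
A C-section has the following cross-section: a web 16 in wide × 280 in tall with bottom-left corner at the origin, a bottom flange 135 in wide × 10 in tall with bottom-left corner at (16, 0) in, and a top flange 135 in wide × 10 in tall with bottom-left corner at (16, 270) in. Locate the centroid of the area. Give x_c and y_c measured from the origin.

web: A = 16 × 280 = 4480.00, centroid at (8.00, 140.00).
bottom flange: A = 135 × 10 = 1350.00, centroid at (83.50, 5.00).
top flange: A = 135 × 10 = 1350.00, centroid at (83.50, 275.00).
ΣA = 7180.00 in², ΣAx_c = 261290.00 in³, ΣAy_c = 1005200.00 in³.
x_c = 261290.00/7180.00 = 36.39 in; y_c = 1005200.00/7180.00 = 140.00 in.

x_c = 36.39 in, y_c = 140.00 in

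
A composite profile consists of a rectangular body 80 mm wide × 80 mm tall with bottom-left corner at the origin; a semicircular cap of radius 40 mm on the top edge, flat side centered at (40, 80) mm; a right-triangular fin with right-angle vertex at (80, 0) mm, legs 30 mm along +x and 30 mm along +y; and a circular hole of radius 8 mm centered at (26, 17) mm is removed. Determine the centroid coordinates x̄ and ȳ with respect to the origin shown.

rectangular body: A = 80 × 80 = 6400.00, centroid at (40.00, 40.00).
semicircular top: A = ½π·40² = 2513.27, centroid at (40.00, 96.98).
triangular fin: A = ½·30·30 = 450.00, centroid at (90.00, 10.00).
hole: A = −π·8² = -201.06, centroid at (26.00, 17.00).
ΣA = 9162.21 mm², ΣAx̄ = 391803.35 mm³, ΣAȳ = 500810.54 mm³.
x̄ = 391803.35/9162.21 = 42.76 mm; ȳ = 500810.54/9162.21 = 54.66 mm.

x̄ = 42.76 mm, ȳ = 54.66 mm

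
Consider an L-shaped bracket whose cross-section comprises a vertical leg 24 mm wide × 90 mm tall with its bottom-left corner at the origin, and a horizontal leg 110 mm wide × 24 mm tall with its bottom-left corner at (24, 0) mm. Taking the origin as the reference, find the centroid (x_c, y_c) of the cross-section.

Part | A | x̄ᵢ | ȳᵢ | A·x̄ᵢ | A·ȳᵢ
vertical leg | 2160.00 | 12.00 | 45.00 | 25920.00 | 97200.00
horizontal leg | 2640.00 | 79.00 | 12.00 | 208560.00 | 31680.00
Σ | 4800.00 |  |  | 234480.00 | 128880.00
x_c = 234480.00 / 4800.00 = 48.85 mm
y_c = 128880.00 / 4800.00 = 26.85 mm

x_c = 48.85 mm, y_c = 26.85 mm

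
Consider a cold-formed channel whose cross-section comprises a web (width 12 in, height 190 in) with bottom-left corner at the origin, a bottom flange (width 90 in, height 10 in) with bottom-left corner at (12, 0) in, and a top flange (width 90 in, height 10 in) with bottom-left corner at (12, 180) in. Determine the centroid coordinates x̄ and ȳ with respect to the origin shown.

web: A = 12 × 190 = 2280.00, centroid at (6.00, 95.00).
bottom flange: A = 90 × 10 = 900.00, centroid at (57.00, 5.00).
top flange: A = 90 × 10 = 900.00, centroid at (57.00, 185.00).
ΣA = 4080.00 in²
ΣAx̄ = (2280.00)(6.00) + (900.00)(57.00) + (900.00)(57.00) = 116280.00 in³
ΣAȳ = (2280.00)(95.00) + (900.00)(5.00) + (900.00)(185.00) = 387600.00 in³
x̄ = 116280.00 / 4080.00 = 28.50 in
ȳ = 387600.00 / 4080.00 = 95.00 in

x̄ = 28.50 in, ȳ = 95.00 in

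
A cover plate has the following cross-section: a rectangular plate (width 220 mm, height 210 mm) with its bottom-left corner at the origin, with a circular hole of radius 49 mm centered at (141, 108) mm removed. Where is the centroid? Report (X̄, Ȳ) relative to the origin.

X̄ = 103.95 mm, Ȳ = 104.41 mm

plate: A = 220 × 210 = 46200.00, centroid at (110.00, 105.00).
hole: A = −π·49² = -7542.96, centroid at (141.00, 108.00).
ΣA = 38657.04 mm²
ΣAX̄ = (46200.00)(110.00) + (-7542.96)(141.00) = 4018442.08 mm³
ΣAȲ = (46200.00)(105.00) + (-7542.96)(108.00) = 4036359.89 mm³
X̄ = 4018442.08 / 38657.04 = 103.95 mm
Ȳ = 4036359.89 / 38657.04 = 104.41 mm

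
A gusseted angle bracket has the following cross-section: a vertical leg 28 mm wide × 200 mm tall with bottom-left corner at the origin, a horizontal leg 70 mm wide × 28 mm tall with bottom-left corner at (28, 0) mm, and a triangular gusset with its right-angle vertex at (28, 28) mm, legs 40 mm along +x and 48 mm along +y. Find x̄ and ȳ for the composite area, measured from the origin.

x̄ = 28.35 mm, ȳ = 73.91 mm

vertical leg: A = 28 × 200 = 5600.00, centroid at (14.00, 100.00).
horizontal leg: A = 70 × 28 = 1960.00, centroid at (63.00, 14.00).
gusset: A = ½·40·48 = 960.00, centroid at (41.33, 44.00).
ΣA = 8520.00 mm², ΣAx̄ = 241560.00 mm³, ΣAȳ = 629680.00 mm³.
x̄ = 241560.00/8520.00 = 28.35 mm; ȳ = 629680.00/8520.00 = 73.91 mm.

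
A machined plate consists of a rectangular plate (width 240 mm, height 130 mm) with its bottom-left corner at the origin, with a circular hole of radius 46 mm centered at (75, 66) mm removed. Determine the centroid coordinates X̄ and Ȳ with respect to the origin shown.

plate: A = 240 × 130 = 31200.00, centroid at (120.00, 65.00).
hole: A = −π·46² = -6647.61, centroid at (75.00, 66.00).
ΣA = 24552.39 mm²
ΣAX̄ = (31200.00)(120.00) + (-6647.61)(75.00) = 3245429.25 mm³
ΣAȲ = (31200.00)(65.00) + (-6647.61)(66.00) = 1589257.74 mm³
X̄ = 3245429.25 / 24552.39 = 132.18 mm
Ȳ = 1589257.74 / 24552.39 = 64.73 mm

X̄ = 132.18 mm, Ȳ = 64.73 mm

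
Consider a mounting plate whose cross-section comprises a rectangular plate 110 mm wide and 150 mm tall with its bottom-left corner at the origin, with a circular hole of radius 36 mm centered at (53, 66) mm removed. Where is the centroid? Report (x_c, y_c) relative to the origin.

Part | A | x̄ᵢ | ȳᵢ | A·x̄ᵢ | A·ȳᵢ
plate | 16500.00 | 55.00 | 75.00 | 907500.00 | 1237500.00
hole | -4071.50 | 53.00 | 66.00 | -215789.72 | -268719.27
Σ | 12428.50 |  |  | 691710.28 | 968780.73
x_c = 691710.28 / 12428.50 = 55.66 mm
y_c = 968780.73 / 12428.50 = 77.95 mm

x_c = 55.66 mm, y_c = 77.95 mm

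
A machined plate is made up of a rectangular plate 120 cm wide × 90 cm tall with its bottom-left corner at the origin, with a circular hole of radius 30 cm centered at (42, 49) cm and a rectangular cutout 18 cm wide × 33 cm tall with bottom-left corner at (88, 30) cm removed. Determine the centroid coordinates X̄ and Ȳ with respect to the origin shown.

X̄ = 63.92 cm, Ȳ = 43.35 cm

plate: A = 120 × 90 = 10800.00, centroid at (60.00, 45.00).
hole 1: A = −π·30² = -2827.43, centroid at (42.00, 49.00).
hole 2: A = −(18 × 33) = -594.00, centroid at (97.00, 46.50).
ΣA = 7378.57 cm², ΣAX̄ = 471629.80 cm³, ΣAȲ = 319834.76 cm³.
X̄ = 471629.80/7378.57 = 63.92 cm; Ȳ = 319834.76/7378.57 = 43.35 cm.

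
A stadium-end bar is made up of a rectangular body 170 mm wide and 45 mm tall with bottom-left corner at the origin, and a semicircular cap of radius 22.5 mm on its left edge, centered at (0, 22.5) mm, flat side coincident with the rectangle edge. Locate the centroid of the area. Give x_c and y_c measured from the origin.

Part | A | x̄ᵢ | ȳᵢ | A·x̄ᵢ | A·ȳᵢ
rectangular body | 7650.00 | 85.00 | 22.50 | 650250.00 | 172125.00
semicircular end | 795.22 | -9.55 | 22.50 | -7593.75 | 17892.35
Σ | 8445.22 |  |  | 642656.25 | 190017.35
x_c = 642656.25 / 8445.22 = 76.10 mm
y_c = 190017.35 / 8445.22 = 22.50 mm

x_c = 76.10 mm, y_c = 22.50 mm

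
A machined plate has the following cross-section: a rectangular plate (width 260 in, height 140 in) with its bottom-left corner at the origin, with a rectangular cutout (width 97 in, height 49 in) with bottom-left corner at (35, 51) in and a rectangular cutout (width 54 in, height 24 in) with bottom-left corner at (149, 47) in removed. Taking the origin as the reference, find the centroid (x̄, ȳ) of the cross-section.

Part | A | x̄ᵢ | ȳᵢ | A·x̄ᵢ | A·ȳᵢ
plate | 36400.00 | 130.00 | 70.00 | 4732000.00 | 2548000.00
hole 1 | -4753.00 | 83.50 | 75.50 | -396875.50 | -358851.50
hole 2 | -1296.00 | 176.00 | 59.00 | -228096.00 | -76464.00
Σ | 30351.00 |  |  | 4107028.50 | 2112684.50
x̄ = 4107028.50 / 30351.00 = 135.32 in
ȳ = 2112684.50 / 30351.00 = 69.61 in

x̄ = 135.32 in, ȳ = 69.61 in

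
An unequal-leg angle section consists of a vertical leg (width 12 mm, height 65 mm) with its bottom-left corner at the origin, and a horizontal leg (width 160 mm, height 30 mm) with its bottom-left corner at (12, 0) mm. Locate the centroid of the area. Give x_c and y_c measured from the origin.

x_c = 79.98 mm, y_c = 17.45 mm

vertical leg: A = 12 × 65 = 780.00, centroid at (6.00, 32.50).
horizontal leg: A = 160 × 30 = 4800.00, centroid at (92.00, 15.00).
ΣA = 5580.00 mm², ΣAx_c = 446280.00 mm³, ΣAy_c = 97350.00 mm³.
x_c = 446280.00/5580.00 = 79.98 mm; y_c = 97350.00/5580.00 = 17.45 mm.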